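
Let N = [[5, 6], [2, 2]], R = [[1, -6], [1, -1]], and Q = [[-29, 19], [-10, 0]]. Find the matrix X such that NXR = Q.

Isolating X: multiply by N⁻¹ from the left and R⁻¹ from the right, so X = N⁻¹QR⁻¹.
det N = -2; the adjugate gives N⁻¹ = [[-1, 3], [1, -5/2]].
R has determinant 5; R⁻¹ = [[-1/5, 6/5], [-1/5, 1/5]].
N⁻¹Q = [[-1, -19], [-4, 19]].
X = (N⁻¹Q)R⁻¹ = [[4, -5], [-3, -1]].

X = [[4, -5], [-3, -1]]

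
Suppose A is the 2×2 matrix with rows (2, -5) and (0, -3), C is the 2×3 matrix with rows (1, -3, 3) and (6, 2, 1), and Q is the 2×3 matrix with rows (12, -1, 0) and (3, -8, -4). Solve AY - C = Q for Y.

AY = Q + C = [[13, -4, 3], [9, -6, -3]].
A is on the left of Y, so left-multiply by A⁻¹: Y = A⁻¹(Q + C).
A has determinant -6; A⁻¹ = [[1/2, -5/6], [0, -1/3]].
Y = A⁻¹(Q + C) = [[-1, 3, 4], [-3, 2, 1]].

Y = [[-1, 3, 4], [-3, 2, 1]]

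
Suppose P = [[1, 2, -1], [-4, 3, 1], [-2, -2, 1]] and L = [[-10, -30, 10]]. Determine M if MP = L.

P is on the right of M, so right-multiply by P⁻¹: M = LP⁻¹.
P has determinant -5; P⁻¹ = [[-1, 0, -1], [-2/5, 1/5, -3/5], [-14/5, 2/5, -11/5]].
M = LP⁻¹ = [[-10, -30, 10]] · [[-1, 0, -1], [-2/5, 1/5, -3/5], [-14/5, 2/5, -11/5]] = [[-6, -2, 6]].

M = [[-6, -2, 6]]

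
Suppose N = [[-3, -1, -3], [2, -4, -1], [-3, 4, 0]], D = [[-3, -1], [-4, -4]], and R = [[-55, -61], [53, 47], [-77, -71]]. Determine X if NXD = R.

Left-multiply by N⁻¹ and right-multiply by D⁻¹: X = N⁻¹RD⁻¹.
N has determinant -3; N⁻¹ = [[-4/3, 4, 11/3], [-1, 3, 3], [4/3, -5, -14/3]].
det D = 8; the adjugate gives D⁻¹ = [[-1/2, 1/8], [1/2, -3/8]].
N⁻¹R = [[3, 9], [-17, -11], [21, 15]].
X = (N⁻¹R)D⁻¹ = [[3, -3], [3, 2], [-3, -3]].

X = [[3, -3], [3, 2], [-3, -3]]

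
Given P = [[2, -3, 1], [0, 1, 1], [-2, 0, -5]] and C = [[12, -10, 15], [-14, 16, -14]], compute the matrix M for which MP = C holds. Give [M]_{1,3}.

-1

P is on the right of M, so right-multiply by P⁻¹: M = CP⁻¹.
det P = -2; the adjugate gives P⁻¹ = [[5/2, 15/2, 2], [1, 4, 1], [-1, -3, -1]].
M = CP⁻¹ = [[12, -10, 15], [-14, 16, -14]] · [[5/2, 15/2, 2], [1, 4, 1], [-1, -3, -1]] = [[5, 5, -1], [-5, 1, 2]].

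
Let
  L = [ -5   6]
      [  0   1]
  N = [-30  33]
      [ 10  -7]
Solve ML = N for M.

Right-multiplying both sides by L⁻¹ gives M = NL⁻¹.
det L = -5, so L⁻¹ = [[-1/5, 6/5], [0, 1]].
M = NL⁻¹ = [[-30, 33], [10, -7]] · [[-1/5, 6/5], [0, 1]] = [[6, -3], [-2, 5]].

M = [[6, -3], [-2, 5]]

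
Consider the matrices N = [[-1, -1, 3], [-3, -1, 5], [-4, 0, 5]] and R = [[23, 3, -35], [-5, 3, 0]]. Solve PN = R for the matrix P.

P = [[-5, 2, -6], [-5, 2, 1]]

Right-multiplying both sides by N⁻¹ gives P = RN⁻¹.
N has determinant -2; N⁻¹ = [[5/2, -5/2, 1], [5/2, -7/2, 2], [2, -2, 1]].
P = RN⁻¹ = [[23, 3, -35], [-5, 3, 0]] · [[5/2, -5/2, 1], [5/2, -7/2, 2], [2, -2, 1]] = [[-5, 2, -6], [-5, 2, 1]].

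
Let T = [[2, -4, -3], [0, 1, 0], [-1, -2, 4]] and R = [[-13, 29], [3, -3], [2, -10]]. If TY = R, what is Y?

Since T multiplies Y on the left, Y = T⁻¹R.
det T = 5; the adjugate gives T⁻¹ = [[4/5, 22/5, 3/5], [0, 1, 0], [1/5, 8/5, 2/5]].
Y = T⁻¹R = [[4/5, 22/5, 3/5], [0, 1, 0], [1/5, 8/5, 2/5]] · [[-13, 29], [3, -3], [2, -10]] = [[4, 4], [3, -3], [3, -3]].

Y = [[4, 4], [3, -3], [3, -3]]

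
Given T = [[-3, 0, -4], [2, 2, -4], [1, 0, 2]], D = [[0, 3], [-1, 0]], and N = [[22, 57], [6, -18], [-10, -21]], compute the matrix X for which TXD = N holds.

X = [[-5, 2], [0, 3], [-1, 4]]

Isolating X: multiply by T⁻¹ from the left and D⁻¹ from the right, so X = T⁻¹ND⁻¹.
det T = -4; the adjugate gives T⁻¹ = [[-1, 0, -2], [2, 1/2, 5], [1/2, 0, 3/2]].
D has determinant 3; D⁻¹ = [[0, -1], [1/3, 0]].
T⁻¹N = [[-2, -15], [-3, 0], [-4, -3]].
X = (T⁻¹N)D⁻¹ = [[-5, 2], [0, 3], [-1, 4]].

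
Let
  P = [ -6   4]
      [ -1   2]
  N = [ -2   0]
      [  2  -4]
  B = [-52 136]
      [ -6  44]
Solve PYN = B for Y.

Left-multiply by P⁻¹ and right-multiply by N⁻¹: Y = P⁻¹BN⁻¹.
P has determinant -8; P⁻¹ = [[-1/4, 1/2], [-1/8, 3/4]].
det N = 8; the adjugate gives N⁻¹ = [[-1/2, 0], [-1/4, -1/4]].
P⁻¹B = [[10, -12], [2, 16]].
Y = (P⁻¹B)N⁻¹ = [[-2, 3], [-5, -4]].

Y = [[-2, 3], [-5, -4]]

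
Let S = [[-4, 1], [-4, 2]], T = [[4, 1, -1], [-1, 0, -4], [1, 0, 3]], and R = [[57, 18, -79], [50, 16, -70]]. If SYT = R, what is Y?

Y = [[-5, -5, -1], [-2, -4, -3]]

Left-multiply by S⁻¹ and right-multiply by T⁻¹: Y = S⁻¹RT⁻¹.
S has determinant -4; S⁻¹ = [[-1/2, 1/4], [-1, 1]].
det T = -1, so T⁻¹ = [[0, 3, 4], [1, -13, -17], [0, -1, -1]].
S⁻¹R = [[-16, -5, 22], [-7, -2, 9]].
Y = (S⁻¹R)T⁻¹ = [[-5, -5, -1], [-2, -4, -3]].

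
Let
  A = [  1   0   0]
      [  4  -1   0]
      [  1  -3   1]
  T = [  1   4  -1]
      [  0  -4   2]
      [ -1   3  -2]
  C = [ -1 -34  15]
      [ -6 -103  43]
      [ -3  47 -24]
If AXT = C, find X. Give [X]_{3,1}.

Isolating X: multiply by A⁻¹ from the left and T⁻¹ from the right, so X = A⁻¹CT⁻¹.
det A = -1, so A⁻¹ = [[1, 0, 0], [4, -1, 0], [11, -3, 1]].
det T = -2, so T⁻¹ = [[-1, -5/2, -2], [1, 3/2, 1], [2, 7/2, 2]].
A⁻¹C = [[-1, -34, 15], [2, -33, 17], [4, -18, 12]].
X = (A⁻¹C)T⁻¹ = [[-3, 4, -2], [-1, 5, -3], [2, 5, -2]].

2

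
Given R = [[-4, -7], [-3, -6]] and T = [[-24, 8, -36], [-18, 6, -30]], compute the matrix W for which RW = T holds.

Since R multiplies W on the left, W = R⁻¹T.
R has determinant 3; R⁻¹ = [[-2, 7/3], [1, -4/3]].
W = R⁻¹T = [[-2, 7/3], [1, -4/3]] · [[-24, 8, -36], [-18, 6, -30]] = [[6, -2, 2], [0, 0, 4]].

W = [[6, -2, 2], [0, 0, 4]]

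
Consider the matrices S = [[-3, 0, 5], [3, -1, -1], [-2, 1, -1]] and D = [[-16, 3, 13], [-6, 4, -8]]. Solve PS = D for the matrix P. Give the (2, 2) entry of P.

2

S is on the right of P, so right-multiply by S⁻¹: P = DS⁻¹.
S has determinant -1; S⁻¹ = [[-2, -5, -5], [-5, -13, -12], [-1, -3, -3]].
P = DS⁻¹ = [[-16, 3, 13], [-6, 4, -8]] · [[-2, -5, -5], [-5, -13, -12], [-1, -3, -3]] = [[4, 2, 5], [0, 2, 6]].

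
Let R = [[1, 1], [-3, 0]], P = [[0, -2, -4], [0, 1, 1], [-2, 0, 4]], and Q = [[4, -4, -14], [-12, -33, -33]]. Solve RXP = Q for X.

X = R⁻¹QP⁻¹ (apply R⁻¹ on the left and P⁻¹ on the right).
det R = 3; the adjugate gives R⁻¹ = [[0, -1/3], [1, 1/3]].
det P = -4; the adjugate gives P⁻¹ = [[-1, -2, -1/2], [1/2, 2, 0], [-1/2, -1, 0]].
R⁻¹Q = [[4, 11, 11], [0, -15, -25]].
X = (R⁻¹Q)P⁻¹ = [[-4, 3, -2], [5, -5, 0]].

X = [[-4, 3, -2], [5, -5, 0]]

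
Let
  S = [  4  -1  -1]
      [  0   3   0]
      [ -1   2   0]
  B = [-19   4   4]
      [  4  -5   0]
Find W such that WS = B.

Right-multiplying both sides by S⁻¹ gives W = BS⁻¹.
S has determinant -3; S⁻¹ = [[0, 2/3, -1], [0, 1/3, 0], [-1, 7/3, -4]].
W = BS⁻¹ = [[-19, 4, 4], [4, -5, 0]] · [[0, 2/3, -1], [0, 1/3, 0], [-1, 7/3, -4]] = [[-4, -2, 3], [0, 1, -4]].

W = [[-4, -2, 3], [0, 1, -4]]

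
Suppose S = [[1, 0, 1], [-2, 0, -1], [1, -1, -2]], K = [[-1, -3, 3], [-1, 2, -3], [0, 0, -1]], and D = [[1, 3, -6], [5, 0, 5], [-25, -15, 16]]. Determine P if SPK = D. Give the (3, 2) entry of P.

P = S⁻¹DK⁻¹ (apply S⁻¹ on the left and K⁻¹ on the right).
S has determinant 1; S⁻¹ = [[-1, -1, 0], [-5, -3, -1], [2, 1, 0]].
det K = 5; the adjugate gives K⁻¹ = [[-2/5, -3/5, 3/5], [-1/5, 1/5, -6/5], [0, 0, -1]].
S⁻¹D = [[-6, -3, 1], [5, 0, -1], [7, 6, -7]].
P = (S⁻¹D)K⁻¹ = [[3, 3, -1], [-2, -3, 4], [-4, -3, 4]].

-3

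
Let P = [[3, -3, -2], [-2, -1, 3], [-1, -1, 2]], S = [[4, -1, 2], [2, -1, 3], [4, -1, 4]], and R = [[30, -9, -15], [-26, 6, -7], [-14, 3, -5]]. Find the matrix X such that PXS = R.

Isolating X: multiply by P⁻¹ from the left and S⁻¹ from the right, so X = P⁻¹RS⁻¹.
P has determinant -2; P⁻¹ = [[-1/2, -4, 11/2], [-1/2, -2, 5/2], [-1/2, -3, 9/2]].
S has determinant -4; S⁻¹ = [[1/4, -1/2, 1/4], [-1, -2, 2], [-1/2, 0, 1/2]].
P⁻¹R = [[12, -3, 8], [2, 0, 9], [0, 0, 6]].
X = (P⁻¹R)S⁻¹ = [[2, 0, 1], [-4, -1, 5], [-3, 0, 3]].

X = [[2, 0, 1], [-4, -1, 5], [-3, 0, 3]]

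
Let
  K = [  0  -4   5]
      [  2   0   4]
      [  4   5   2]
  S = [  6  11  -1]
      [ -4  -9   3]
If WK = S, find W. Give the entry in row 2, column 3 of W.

Since K sits to the right of W, W = SK⁻¹.
det K = 2; the adjugate gives K⁻¹ = [[-10, 33/2, -8], [6, -10, 5], [5, -8, 4]].
W = SK⁻¹ = [[6, 11, -1], [-4, -9, 3]] · [[-10, 33/2, -8], [6, -10, 5], [5, -8, 4]] = [[1, -3, 3], [1, 0, -1]].

-1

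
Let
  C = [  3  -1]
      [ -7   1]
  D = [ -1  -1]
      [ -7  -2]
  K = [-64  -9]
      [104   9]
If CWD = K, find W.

W = C⁻¹KD⁻¹ (apply C⁻¹ on the left and D⁻¹ on the right).
det C = -4, so C⁻¹ = [[-1/4, -1/4], [-7/4, -3/4]].
det D = -5; the adjugate gives D⁻¹ = [[2/5, -1/5], [-7/5, 1/5]].
C⁻¹K = [[-10, 0], [34, 9]].
W = (C⁻¹K)D⁻¹ = [[-4, 2], [1, -5]].

W = [[-4, 2], [1, -5]]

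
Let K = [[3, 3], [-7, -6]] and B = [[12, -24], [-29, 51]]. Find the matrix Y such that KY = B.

Y = [[5, -3], [-1, -5]]

Since K multiplies Y on the left, Y = K⁻¹B.
K has determinant 3; K⁻¹ = [[-2, -1], [7/3, 1]].
Y = K⁻¹B = [[-2, -1], [7/3, 1]] · [[12, -24], [-29, 51]] = [[5, -3], [-1, -5]].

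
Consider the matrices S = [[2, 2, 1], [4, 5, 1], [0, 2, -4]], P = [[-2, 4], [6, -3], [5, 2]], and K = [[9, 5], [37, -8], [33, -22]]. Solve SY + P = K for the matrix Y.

SY = K − P = [[11, 1], [31, -5], [28, -24]].
Left-multiplying both sides by S⁻¹ gives Y = S⁻¹(K − P).
S has determinant -4; S⁻¹ = [[11/2, -5/2, 3/4], [-4, 2, -1/2], [-2, 1, -1/2]].
Y = S⁻¹(K − P) = [[4, 0], [4, -2], [-5, 5]].

Y = [[4, 0], [4, -2], [-5, 5]]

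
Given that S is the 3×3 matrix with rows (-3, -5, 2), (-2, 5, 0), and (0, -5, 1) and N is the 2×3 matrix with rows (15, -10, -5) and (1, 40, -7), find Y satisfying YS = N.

S is on the right of Y, so right-multiply by S⁻¹: Y = NS⁻¹.
det S = -5, so S⁻¹ = [[-1, 1, 2], [-2/5, 3/5, 4/5], [-2, 3, 5]].
Y = NS⁻¹ = [[15, -10, -5], [1, 40, -7]] · [[-1, 1, 2], [-2/5, 3/5, 4/5], [-2, 3, 5]] = [[-1, -6, -3], [-3, 4, -1]].

Y = [[-1, -6, -3], [-3, 4, -1]]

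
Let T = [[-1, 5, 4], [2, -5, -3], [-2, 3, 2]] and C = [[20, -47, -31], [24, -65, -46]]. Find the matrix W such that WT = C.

W = [[-2, 5, -4], [-6, 4, -5]]

Since T sits to the right of W, W = CT⁻¹.
T has determinant -5; T⁻¹ = [[1/5, -2/5, -1], [-2/5, -6/5, -1], [4/5, 7/5, 1]].
W = CT⁻¹ = [[20, -47, -31], [24, -65, -46]] · [[1/5, -2/5, -1], [-2/5, -6/5, -1], [4/5, 7/5, 1]] = [[-2, 5, -4], [-6, 4, -5]].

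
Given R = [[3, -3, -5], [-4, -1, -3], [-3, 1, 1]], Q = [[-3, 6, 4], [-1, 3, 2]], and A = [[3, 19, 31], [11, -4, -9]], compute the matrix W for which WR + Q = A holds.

WR = A − Q = [[6, 13, 27], [12, -7, -11]].
R is on the right of W, so right-multiply by R⁻¹: W = (A − Q)R⁻¹.
R has determinant 2; R⁻¹ = [[1, -1, 2], [13/2, -6, 29/2], [-7/2, 3, -15/2]].
W = (A − Q)R⁻¹ = [[-4, -3, -2], [5, -3, 5]].

W = [[-4, -3, -2], [5, -3, 5]]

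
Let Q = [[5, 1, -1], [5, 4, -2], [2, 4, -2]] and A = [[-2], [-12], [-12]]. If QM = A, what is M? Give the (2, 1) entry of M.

Q is on the left of M, so left-multiply by Q⁻¹: M = Q⁻¹A.
det Q = -6; the adjugate gives Q⁻¹ = [[0, 1/3, -1/3], [-1, 4/3, -5/6], [-2, 3, -5/2]].
M = Q⁻¹A = [[0, 1/3, -1/3], [-1, 4/3, -5/6], [-2, 3, -5/2]] · [[-2], [-12], [-12]] = [[0], [-4], [-2]].

-4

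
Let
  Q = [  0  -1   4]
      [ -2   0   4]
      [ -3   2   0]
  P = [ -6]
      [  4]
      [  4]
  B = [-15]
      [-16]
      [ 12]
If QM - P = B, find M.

M = [[-2], [5], [-4]]

QM = B + P = [[-21], [-12], [16]].
Since Q multiplies M on the left, M = Q⁻¹(B + P).
Q has determinant -4; Q⁻¹ = [[2, -2, 1], [3, -3, 2], [1, -3/4, 1/2]].
M = Q⁻¹(B + P) = [[-2], [5], [-4]].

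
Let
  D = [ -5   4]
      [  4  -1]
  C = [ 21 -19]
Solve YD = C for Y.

Since D sits to the right of Y, Y = CD⁻¹.
det D = -11; the adjugate gives D⁻¹ = [[1/11, 4/11], [4/11, 5/11]].
Y = CD⁻¹ = [[21, -19]] · [[1/11, 4/11], [4/11, 5/11]] = [[-5, -1]].

Y = [[-5, -1]]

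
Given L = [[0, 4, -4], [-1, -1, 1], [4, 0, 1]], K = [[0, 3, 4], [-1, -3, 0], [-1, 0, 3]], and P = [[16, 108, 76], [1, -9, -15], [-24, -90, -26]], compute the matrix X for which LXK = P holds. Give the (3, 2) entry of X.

2

Left-multiply by L⁻¹ and right-multiply by K⁻¹: X = L⁻¹PK⁻¹.
det L = 4; the adjugate gives L⁻¹ = [[-1/4, -1, 0], [5/4, 4, 1], [1, 4, 1]].
K has determinant -3; K⁻¹ = [[3, 3, -4], [-1, -4/3, 4/3], [1, 1, -1]].
L⁻¹P = [[-5, -18, -4], [0, 9, 9], [-4, -18, -10]].
X = (L⁻¹P)K⁻¹ = [[-1, 5, 0], [0, -3, 3], [-4, 2, 2]].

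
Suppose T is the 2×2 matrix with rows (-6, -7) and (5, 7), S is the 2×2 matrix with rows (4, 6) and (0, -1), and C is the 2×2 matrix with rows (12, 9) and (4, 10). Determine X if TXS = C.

X = [[-4, -5], [3, 3]]

Isolating X: multiply by T⁻¹ from the left and S⁻¹ from the right, so X = T⁻¹CS⁻¹.
det T = -7; the adjugate gives T⁻¹ = [[-1, -1], [5/7, 6/7]].
S has determinant -4; S⁻¹ = [[1/4, 3/2], [0, -1]].
T⁻¹C = [[-16, -19], [12, 15]].
X = (T⁻¹C)S⁻¹ = [[-4, -5], [3, 3]].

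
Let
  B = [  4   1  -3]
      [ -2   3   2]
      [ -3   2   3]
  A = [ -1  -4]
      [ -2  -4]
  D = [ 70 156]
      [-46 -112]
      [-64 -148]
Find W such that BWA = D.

W = [[-4, -4], [2, 0], [-2, 5]]

W = B⁻¹DA⁻¹ (apply B⁻¹ on the left and A⁻¹ on the right).
B has determinant 5; B⁻¹ = [[1, -9/5, 11/5], [0, 3/5, -2/5], [1, -11/5, 14/5]].
det A = -4, so A⁻¹ = [[1, -1], [-1/2, 1/4]].
B⁻¹D = [[12, 32], [-2, -8], [-8, -12]].
W = (B⁻¹D)A⁻¹ = [[-4, -4], [2, 0], [-2, 5]].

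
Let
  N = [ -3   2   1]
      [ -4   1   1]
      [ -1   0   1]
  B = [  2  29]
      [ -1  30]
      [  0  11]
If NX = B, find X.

X = [[1, -5], [2, 4], [1, 6]]

N is on the left of X, so left-multiply by N⁻¹: X = N⁻¹B.
det N = 4, so N⁻¹ = [[1/4, -1/2, 1/4], [3/4, -1/2, -1/4], [1/4, -1/2, 5/4]].
X = N⁻¹B = [[1/4, -1/2, 1/4], [3/4, -1/2, -1/4], [1/4, -1/2, 5/4]] · [[2, 29], [-1, 30], [0, 11]] = [[1, -5], [2, 4], [1, 6]].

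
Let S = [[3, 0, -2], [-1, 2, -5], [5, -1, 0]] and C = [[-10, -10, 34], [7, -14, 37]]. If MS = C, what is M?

S is on the right of M, so right-multiply by S⁻¹: M = CS⁻¹.
S has determinant 3; S⁻¹ = [[-5/3, 2/3, 4/3], [-25/3, 10/3, 17/3], [-3, 1, 2]].
M = CS⁻¹ = [[-10, -10, 34], [7, -14, 37]] · [[-5/3, 2/3, 4/3], [-25/3, 10/3, 17/3], [-3, 1, 2]] = [[-2, -6, -2], [-6, -5, 4]].

M = [[-2, -6, -2], [-6, -5, 4]]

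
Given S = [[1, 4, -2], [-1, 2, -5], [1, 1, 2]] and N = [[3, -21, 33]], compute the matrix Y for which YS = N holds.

S is on the right of Y, so right-multiply by S⁻¹: Y = NS⁻¹.
det S = 3; the adjugate gives S⁻¹ = [[3, -10/3, -16/3], [-1, 4/3, 7/3], [-1, 1, 2]].
Y = NS⁻¹ = [[3, -21, 33]] · [[3, -10/3, -16/3], [-1, 4/3, 7/3], [-1, 1, 2]] = [[-3, -5, 1]].

Y = [[-3, -5, 1]]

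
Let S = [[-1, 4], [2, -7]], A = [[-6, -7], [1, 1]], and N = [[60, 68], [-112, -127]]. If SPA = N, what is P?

P = [[4, -4], [-1, 2]]

P = S⁻¹NA⁻¹ (apply S⁻¹ on the left and A⁻¹ on the right).
S has determinant -1; S⁻¹ = [[7, 4], [2, 1]].
det A = 1, so A⁻¹ = [[1, 7], [-1, -6]].
S⁻¹N = [[-28, -32], [8, 9]].
P = (S⁻¹N)A⁻¹ = [[4, -4], [-1, 2]].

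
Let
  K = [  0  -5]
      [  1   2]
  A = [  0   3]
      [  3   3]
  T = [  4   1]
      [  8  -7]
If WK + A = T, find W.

W = [[2, 4], [4, 5]]

WK = T − A = [[4, -2], [5, -10]].
Since K sits to the right of W, W = (T − A)K⁻¹.
K has determinant 5; K⁻¹ = [[2/5, 1], [-1/5, 0]].
W = (T − A)K⁻¹ = [[2, 4], [4, 5]].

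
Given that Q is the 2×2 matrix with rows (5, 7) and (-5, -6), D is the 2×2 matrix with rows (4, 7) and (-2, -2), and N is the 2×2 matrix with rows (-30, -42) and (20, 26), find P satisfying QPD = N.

P = Q⁻¹ND⁻¹ (apply Q⁻¹ on the left and D⁻¹ on the right).
det Q = 5, so Q⁻¹ = [[-6/5, -7/5], [1, 1]].
D has determinant 6; D⁻¹ = [[-1/3, -7/6], [1/3, 2/3]].
Q⁻¹N = [[8, 14], [-10, -16]].
P = (Q⁻¹N)D⁻¹ = [[2, 0], [-2, 1]].

P = [[2, 0], [-2, 1]]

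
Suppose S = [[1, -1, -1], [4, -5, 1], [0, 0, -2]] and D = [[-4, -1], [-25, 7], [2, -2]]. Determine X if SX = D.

X = [[-1, -6], [4, -6], [-1, 1]]

Left-multiplying both sides by S⁻¹ gives X = S⁻¹D.
S has determinant 2; S⁻¹ = [[5, -1, -3], [4, -1, -5/2], [0, 0, -1/2]].
X = S⁻¹D = [[5, -1, -3], [4, -1, -5/2], [0, 0, -1/2]] · [[-4, -1], [-25, 7], [2, -2]] = [[-1, -6], [4, -6], [-1, 1]].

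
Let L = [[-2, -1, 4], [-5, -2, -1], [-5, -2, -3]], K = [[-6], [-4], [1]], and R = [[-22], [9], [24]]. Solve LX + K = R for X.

LX = R − K = [[-16], [13], [23]].
L is on the left of X, so left-multiply by L⁻¹: X = L⁻¹(R − K).
det L = 2, so L⁻¹ = [[2, -11/2, 9/2], [-5, 13, -11], [0, 1/2, -1/2]].
X = L⁻¹(R − K) = [[0], [-4], [-5]].

X = [[0], [-4], [-5]]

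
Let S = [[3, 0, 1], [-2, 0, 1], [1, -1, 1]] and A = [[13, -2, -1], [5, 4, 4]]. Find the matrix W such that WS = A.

W = [[1, -4, 2], [5, 3, -4]]

Right-multiplying both sides by S⁻¹ gives W = AS⁻¹.
S has determinant 5; S⁻¹ = [[1/5, -1/5, 0], [3/5, 2/5, -1], [2/5, 3/5, 0]].
W = AS⁻¹ = [[13, -2, -1], [5, 4, 4]] · [[1/5, -1/5, 0], [3/5, 2/5, -1], [2/5, 3/5, 0]] = [[1, -4, 2], [5, 3, -4]].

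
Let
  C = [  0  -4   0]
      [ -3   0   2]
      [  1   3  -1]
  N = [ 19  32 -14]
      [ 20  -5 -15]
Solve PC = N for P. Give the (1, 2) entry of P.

Since C sits to the right of P, P = NC⁻¹.
det C = 4; the adjugate gives C⁻¹ = [[-3/2, -1, -2], [-1/4, 0, 0], [-9/4, -1, -3]].
P = NC⁻¹ = [[19, 32, -14], [20, -5, -15]] · [[-3/2, -1, -2], [-1/4, 0, 0], [-9/4, -1, -3]] = [[-5, -5, 4], [5, -5, 5]].

-5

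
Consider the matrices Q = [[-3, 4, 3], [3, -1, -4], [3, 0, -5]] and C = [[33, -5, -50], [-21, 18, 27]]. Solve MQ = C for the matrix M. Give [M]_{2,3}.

-4

Since Q sits to the right of M, M = CQ⁻¹.
det Q = 6; the adjugate gives Q⁻¹ = [[5/6, 10/3, -13/6], [1/2, 1, -1/2], [1/2, 2, -3/2]].
M = CQ⁻¹ = [[33, -5, -50], [-21, 18, 27]] · [[5/6, 10/3, -13/6], [1/2, 1, -1/2], [1/2, 2, -3/2]] = [[0, 5, 6], [5, 2, -4]].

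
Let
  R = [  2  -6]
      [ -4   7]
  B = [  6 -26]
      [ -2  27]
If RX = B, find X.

X = [[-3, 2], [-2, 5]]

Left-multiplying both sides by R⁻¹ gives X = R⁻¹B.
R has determinant -10; R⁻¹ = [[-7/10, -3/5], [-2/5, -1/5]].
X = R⁻¹B = [[-7/10, -3/5], [-2/5, -1/5]] · [[6, -26], [-2, 27]] = [[-3, 2], [-2, 5]].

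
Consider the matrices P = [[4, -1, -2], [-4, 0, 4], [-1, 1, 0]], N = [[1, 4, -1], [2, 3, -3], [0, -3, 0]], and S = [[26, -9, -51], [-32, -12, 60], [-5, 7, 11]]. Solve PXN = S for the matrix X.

Isolating X: multiply by P⁻¹ from the left and N⁻¹ from the right, so X = P⁻¹SN⁻¹.
det P = -4, so P⁻¹ = [[1, 1/2, 1], [1, 1/2, 2], [1, 3/4, 1]].
det N = -3; the adjugate gives N⁻¹ = [[3, -1, 3], [0, 0, -1/3], [2, -1, 5/3]].
P⁻¹S = [[5, -8, -10], [0, -1, 1], [-3, -11, 5]].
X = (P⁻¹S)N⁻¹ = [[-5, 5, 1], [2, -1, 2], [1, -2, 3]].

X = [[-5, 5, 1], [2, -1, 2], [1, -2, 3]]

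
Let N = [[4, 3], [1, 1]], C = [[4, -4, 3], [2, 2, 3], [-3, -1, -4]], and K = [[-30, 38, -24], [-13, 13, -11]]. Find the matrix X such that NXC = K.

X = [[2, 5, 3], [-4, 0, 2]]

Left-multiply by N⁻¹ and right-multiply by C⁻¹: X = N⁻¹KC⁻¹.
det N = 1, so N⁻¹ = [[1, -3], [-1, 4]].
det C = -4, so C⁻¹ = [[5/4, 19/4, 9/2], [1/4, 7/4, 3/2], [-1, -4, -4]].
N⁻¹K = [[9, -1, 9], [-22, 14, -20]].
X = (N⁻¹K)C⁻¹ = [[2, 5, 3], [-4, 0, 2]].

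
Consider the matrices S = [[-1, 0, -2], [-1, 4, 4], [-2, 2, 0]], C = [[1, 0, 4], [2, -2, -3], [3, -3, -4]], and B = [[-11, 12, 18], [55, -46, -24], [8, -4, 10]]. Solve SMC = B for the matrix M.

M = [[3, 4, 2], [5, 5, 2], [-2, -5, 3]]

Left-multiply by S⁻¹ and right-multiply by C⁻¹: M = S⁻¹BC⁻¹.
det S = -4; the adjugate gives S⁻¹ = [[2, 1, -2], [2, 1, -3/2], [-3/2, -1/2, 1]].
det C = -1, so C⁻¹ = [[1, 12, -8], [1, 16, -11], [0, -3, 2]].
S⁻¹B = [[17, -14, -8], [21, -16, -3], [-3, 1, -5]].
M = (S⁻¹B)C⁻¹ = [[3, 4, 2], [5, 5, 2], [-2, -5, 3]].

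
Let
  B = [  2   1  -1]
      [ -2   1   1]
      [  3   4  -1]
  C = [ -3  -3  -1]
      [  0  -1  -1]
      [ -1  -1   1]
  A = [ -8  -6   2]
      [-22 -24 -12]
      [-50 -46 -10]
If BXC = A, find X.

Isolating X: multiply by B⁻¹ from the left and C⁻¹ from the right, so X = B⁻¹AC⁻¹.
det B = 2; the adjugate gives B⁻¹ = [[-5/2, -3/2, 1], [1/2, 1/2, 0], [-11/2, -5/2, 2]].
det C = 4; the adjugate gives C⁻¹ = [[-1/2, 1, 1/2], [1/4, -1, -3/4], [-1/4, 0, 3/4]].
B⁻¹A = [[3, 5, 3], [-15, -15, -5], [-1, 1, -1]].
X = (B⁻¹A)C⁻¹ = [[-1, -2, 0], [5, 0, 0], [1, -2, -2]].

X = [[-1, -2, 0], [5, 0, 0], [1, -2, -2]]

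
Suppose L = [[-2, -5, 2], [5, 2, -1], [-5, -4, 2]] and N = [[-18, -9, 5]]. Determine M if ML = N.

M = [[-1, -1, 3]]

Since L sits to the right of M, M = NL⁻¹.
det L = 5; the adjugate gives L⁻¹ = [[0, 2/5, 1/5], [-1, 6/5, 8/5], [-2, 17/5, 21/5]].
M = NL⁻¹ = [[-18, -9, 5]] · [[0, 2/5, 1/5], [-1, 6/5, 8/5], [-2, 17/5, 21/5]] = [[-1, -1, 3]].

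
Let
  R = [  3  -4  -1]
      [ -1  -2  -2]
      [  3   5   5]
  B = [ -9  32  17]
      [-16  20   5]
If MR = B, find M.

R is on the right of M, so right-multiply by R⁻¹: M = BR⁻¹.
det R = 3; the adjugate gives R⁻¹ = [[0, 5, 2], [-1/3, 6, 7/3], [1/3, -9, -10/3]].
M = BR⁻¹ = [[-9, 32, 17], [-16, 20, 5]] · [[0, 5, 2], [-1/3, 6, 7/3], [1/3, -9, -10/3]] = [[-5, -6, 0], [-5, -5, -2]].

M = [[-5, -6, 0], [-5, -5, -2]]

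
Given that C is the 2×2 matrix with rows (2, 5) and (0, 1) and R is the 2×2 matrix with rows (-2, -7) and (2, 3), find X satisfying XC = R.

X = [[-1, -2], [1, -2]]

Since C sits to the right of X, X = RC⁻¹.
C has determinant 2; C⁻¹ = [[1/2, -5/2], [0, 1]].
X = RC⁻¹ = [[-2, -7], [2, 3]] · [[1/2, -5/2], [0, 1]] = [[-1, -2], [1, -2]].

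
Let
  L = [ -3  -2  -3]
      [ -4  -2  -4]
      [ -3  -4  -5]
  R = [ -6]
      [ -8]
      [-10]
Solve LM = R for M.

M = [[0], [0], [2]]

L is on the left of M, so left-multiply by L⁻¹: M = L⁻¹R.
det L = 4; the adjugate gives L⁻¹ = [[-3/2, 1/2, 1/2], [-2, 3/2, 0], [5/2, -3/2, -1/2]].
M = L⁻¹R = [[-3/2, 1/2, 1/2], [-2, 3/2, 0], [5/2, -3/2, -1/2]] · [[-6], [-8], [-10]] = [[0], [0], [2]].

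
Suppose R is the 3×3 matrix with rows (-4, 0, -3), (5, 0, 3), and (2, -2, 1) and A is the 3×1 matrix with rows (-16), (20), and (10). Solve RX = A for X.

X = [[4], [-1], [0]]

Left-multiplying both sides by R⁻¹ gives X = R⁻¹A.
R has determinant 6; R⁻¹ = [[1, 1, 0], [1/6, 1/3, -1/2], [-5/3, -4/3, 0]].
X = R⁻¹A = [[1, 1, 0], [1/6, 1/3, -1/2], [-5/3, -4/3, 0]] · [[-16], [20], [10]] = [[4], [-1], [0]].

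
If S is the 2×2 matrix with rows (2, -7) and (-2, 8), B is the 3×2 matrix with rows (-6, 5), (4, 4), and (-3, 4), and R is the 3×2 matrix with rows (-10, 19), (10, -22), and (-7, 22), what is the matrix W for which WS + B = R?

W = [[-2, 0], [-2, -5], [2, 4]]

WS = R − B = [[-4, 14], [6, -26], [-4, 18]].
S is on the right of W, so right-multiply by S⁻¹: W = (R − B)S⁻¹.
det S = 2, so S⁻¹ = [[4, 7/2], [1, 1]].
W = (R − B)S⁻¹ = [[-2, 0], [-2, -5], [2, 4]].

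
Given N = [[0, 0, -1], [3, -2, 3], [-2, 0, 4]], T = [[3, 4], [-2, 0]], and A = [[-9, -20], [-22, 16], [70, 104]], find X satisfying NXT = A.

Isolating X: multiply by N⁻¹ from the left and T⁻¹ from the right, so X = N⁻¹AT⁻¹.
N has determinant 4; N⁻¹ = [[-2, 0, -1/2], [-9/2, -1/2, -3/4], [-1, 0, 0]].
T has determinant 8; T⁻¹ = [[0, -1/2], [1/4, 3/8]].
N⁻¹A = [[-17, -12], [-1, 4], [9, 20]].
X = (N⁻¹A)T⁻¹ = [[-3, 4], [1, 2], [5, 3]].

X = [[-3, 4], [1, 2], [5, 3]]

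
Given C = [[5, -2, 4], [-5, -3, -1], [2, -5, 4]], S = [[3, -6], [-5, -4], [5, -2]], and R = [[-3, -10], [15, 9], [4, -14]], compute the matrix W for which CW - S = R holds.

W = [[2, -4], [-5, 4], [-5, 3]]

CW = R + S = [[0, -16], [10, 5], [9, -16]].
C is on the left of W, so left-multiply by C⁻¹: W = C⁻¹(R + S).
det C = 3, so C⁻¹ = [[-17/3, -4, 14/3], [6, 4, -5], [31/3, 7, -25/3]].
W = C⁻¹(R + S) = [[2, -4], [-5, 4], [-5, 3]].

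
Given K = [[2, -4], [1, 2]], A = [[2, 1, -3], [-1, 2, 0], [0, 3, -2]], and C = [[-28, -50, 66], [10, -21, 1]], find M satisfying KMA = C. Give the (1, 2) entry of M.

M = K⁻¹CA⁻¹ (apply K⁻¹ on the left and A⁻¹ on the right).
K has determinant 8; K⁻¹ = [[1/4, 1/2], [-1/8, 1/4]].
A has determinant -1; A⁻¹ = [[4, 7, -6], [2, 4, -3], [3, 6, -5]].
K⁻¹C = [[-2, -23, 17], [6, 1, -8]].
M = (K⁻¹C)A⁻¹ = [[-3, -4, -4], [2, -2, 1]].

-4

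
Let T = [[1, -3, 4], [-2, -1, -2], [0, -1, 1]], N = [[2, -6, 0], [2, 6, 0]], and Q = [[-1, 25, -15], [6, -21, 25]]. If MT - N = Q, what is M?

M = [[-5, -3, -1], [4, -2, 5]]

MT = Q + N = [[1, 19, -15], [8, -15, 25]].
Right-multiplying both sides by T⁻¹ gives M = (Q + N)T⁻¹.
T has determinant -1; T⁻¹ = [[3, 1, -10], [-2, -1, 6], [-2, -1, 7]].
M = (Q + N)T⁻¹ = [[-5, -3, -1], [4, -2, 5]].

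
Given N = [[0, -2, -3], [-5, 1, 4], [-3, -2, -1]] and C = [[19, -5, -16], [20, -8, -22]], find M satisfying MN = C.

Right-multiplying both sides by N⁻¹ gives M = CN⁻¹.
det N = -5, so N⁻¹ = [[-7/5, -4/5, 1], [17/5, 9/5, -3], [-13/5, -6/5, 2]].
M = CN⁻¹ = [[19, -5, -16], [20, -8, -22]] · [[-7/5, -4/5, 1], [17/5, 9/5, -3], [-13/5, -6/5, 2]] = [[-2, -5, 2], [2, -4, 0]].

M = [[-2, -5, 2], [2, -4, 0]]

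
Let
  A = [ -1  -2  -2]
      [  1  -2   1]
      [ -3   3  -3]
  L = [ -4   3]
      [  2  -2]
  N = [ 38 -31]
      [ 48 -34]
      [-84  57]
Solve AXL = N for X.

X = [[-5, -3], [5, 0], [1, -1]]

Left-multiply by A⁻¹ and right-multiply by L⁻¹: X = A⁻¹NL⁻¹.
A has determinant 3; A⁻¹ = [[1, -4, -2], [0, -1, -1/3], [-1, 3, 4/3]].
L has determinant 2; L⁻¹ = [[-1, -3/2], [-1, -2]].
A⁻¹N = [[14, -9], [-20, 15], [-6, 5]].
X = (A⁻¹N)L⁻¹ = [[-5, -3], [5, 0], [1, -1]].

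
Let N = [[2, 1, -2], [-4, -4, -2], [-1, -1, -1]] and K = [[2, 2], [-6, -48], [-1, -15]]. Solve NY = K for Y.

Left-multiplying both sides by N⁻¹ gives Y = N⁻¹K.
det N = 2; the adjugate gives N⁻¹ = [[1, 3/2, -5], [-1, -2, 6], [0, 1/2, -2]].
Y = N⁻¹K = [[1, 3/2, -5], [-1, -2, 6], [0, 1/2, -2]] · [[2, 2], [-6, -48], [-1, -15]] = [[-2, 5], [4, 4], [-1, 6]].

Y = [[-2, 5], [4, 4], [-1, 6]]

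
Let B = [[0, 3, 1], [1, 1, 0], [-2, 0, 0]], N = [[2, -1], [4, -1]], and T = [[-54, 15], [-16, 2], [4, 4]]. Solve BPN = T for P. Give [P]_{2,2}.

P = B⁻¹TN⁻¹ (apply B⁻¹ on the left and N⁻¹ on the right).
det B = 2; the adjugate gives B⁻¹ = [[0, 0, -1/2], [0, 1, 1/2], [1, -3, -3/2]].
det N = 2; the adjugate gives N⁻¹ = [[-1/2, 1/2], [-2, 1]].
B⁻¹T = [[-2, -2], [-14, 4], [-12, 3]].
P = (B⁻¹T)N⁻¹ = [[5, -3], [-1, -3], [0, -3]].

-3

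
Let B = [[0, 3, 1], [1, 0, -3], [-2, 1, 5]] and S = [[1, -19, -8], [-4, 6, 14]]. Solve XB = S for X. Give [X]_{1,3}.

-1

B is on the right of X, so right-multiply by B⁻¹: X = SB⁻¹.
det B = 4; the adjugate gives B⁻¹ = [[3/4, -7/2, -9/4], [1/4, 1/2, 1/4], [1/4, -3/2, -3/4]].
X = SB⁻¹ = [[1, -19, -8], [-4, 6, 14]] · [[3/4, -7/2, -9/4], [1/4, 1/2, 1/4], [1/4, -3/2, -3/4]] = [[-6, -1, -1], [2, -4, 0]].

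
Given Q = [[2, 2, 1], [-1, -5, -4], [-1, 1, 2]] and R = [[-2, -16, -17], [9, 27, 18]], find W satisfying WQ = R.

Since Q sits to the right of W, W = RQ⁻¹.
Q has determinant -6; Q⁻¹ = [[1, 1/2, 1/2], [-1, -5/6, -7/6], [1, 2/3, 4/3]].
W = RQ⁻¹ = [[-2, -16, -17], [9, 27, 18]] · [[1, 1/2, 1/2], [-1, -5/6, -7/6], [1, 2/3, 4/3]] = [[-3, 1, -5], [0, -6, -3]].

W = [[-3, 1, -5], [0, -6, -3]]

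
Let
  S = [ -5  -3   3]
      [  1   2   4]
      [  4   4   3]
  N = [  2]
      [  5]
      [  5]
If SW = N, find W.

W = [[5], [-6], [3]]

Since S multiplies W on the left, W = S⁻¹N.
S has determinant -1; S⁻¹ = [[10, -21, 18], [-13, 27, -23], [4, -8, 7]].
W = S⁻¹N = [[10, -21, 18], [-13, 27, -23], [4, -8, 7]] · [[2], [5], [5]] = [[5], [-6], [3]].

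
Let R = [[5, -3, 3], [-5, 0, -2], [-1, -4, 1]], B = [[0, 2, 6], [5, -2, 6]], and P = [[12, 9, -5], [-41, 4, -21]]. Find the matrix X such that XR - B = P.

X = [[-1, -3, -2], [-2, 5, 1]]

XR = P + B = [[12, 11, 1], [-36, 2, -15]].
Since R sits to the right of X, X = (P + B)R⁻¹.
det R = -1, so R⁻¹ = [[8, 9, -6], [-7, -8, 5], [-20, -23, 15]].
X = (P + B)R⁻¹ = [[-1, -3, -2], [-2, 5, 1]].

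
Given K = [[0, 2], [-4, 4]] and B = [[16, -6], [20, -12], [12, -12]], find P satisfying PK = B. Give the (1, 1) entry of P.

5

K is on the right of P, so right-multiply by K⁻¹: P = BK⁻¹.
K has determinant 8; K⁻¹ = [[1/2, -1/4], [1/2, 0]].
P = BK⁻¹ = [[16, -6], [20, -12], [12, -12]] · [[1/2, -1/4], [1/2, 0]] = [[5, -4], [4, -5], [0, -3]].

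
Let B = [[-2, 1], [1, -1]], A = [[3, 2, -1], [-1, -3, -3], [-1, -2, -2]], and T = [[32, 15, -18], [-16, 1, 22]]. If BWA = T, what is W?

W = [[-4, 0, 4], [3, 5, 4]]

Left-multiply by B⁻¹ and right-multiply by A⁻¹: W = B⁻¹TA⁻¹.
det B = 1; the adjugate gives B⁻¹ = [[-1, -1], [-1, -2]].
det A = 3; the adjugate gives A⁻¹ = [[0, 2, -3], [1/3, -7/3, 10/3], [-1/3, 4/3, -7/3]].
B⁻¹T = [[-16, -16, -4], [0, -17, -26]].
W = (B⁻¹T)A⁻¹ = [[-4, 0, 4], [3, 5, 4]].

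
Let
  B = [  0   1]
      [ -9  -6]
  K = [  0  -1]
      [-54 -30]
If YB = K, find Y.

Y = [[-1, 0], [6, 6]]

B is on the right of Y, so right-multiply by B⁻¹: Y = KB⁻¹.
det B = 9, so B⁻¹ = [[-2/3, -1/9], [1, 0]].
Y = KB⁻¹ = [[0, -1], [-54, -30]] · [[-2/3, -1/9], [1, 0]] = [[-1, 0], [6, 6]].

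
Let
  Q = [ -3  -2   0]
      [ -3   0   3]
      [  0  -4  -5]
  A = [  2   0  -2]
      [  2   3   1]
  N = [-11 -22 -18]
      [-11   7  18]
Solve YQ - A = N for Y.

Y = [[3, 0, 4], [5, -2, -5]]

YQ = N + A = [[-9, -22, -20], [-9, 10, 19]].
Right-multiplying both sides by Q⁻¹ gives Y = (N + A)Q⁻¹.
Q has determinant -6; Q⁻¹ = [[-2, 5/3, 1], [5/2, -5/2, -3/2], [-2, 2, 1]].
Y = (N + A)Q⁻¹ = [[3, 0, 4], [5, -2, -5]].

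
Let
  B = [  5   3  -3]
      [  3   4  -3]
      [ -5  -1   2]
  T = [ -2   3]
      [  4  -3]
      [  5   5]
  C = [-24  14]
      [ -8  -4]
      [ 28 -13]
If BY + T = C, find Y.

Y = [[-5, 4], [0, -4], [-1, -1]]

BY = C − T = [[-22, 11], [-12, -1], [23, -18]].
Since B multiplies Y on the left, Y = B⁻¹(C − T).
B has determinant 1; B⁻¹ = [[5, -3, 3], [9, -5, 6], [17, -10, 11]].
Y = B⁻¹(C − T) = [[-5, 4], [0, -4], [-1, -1]].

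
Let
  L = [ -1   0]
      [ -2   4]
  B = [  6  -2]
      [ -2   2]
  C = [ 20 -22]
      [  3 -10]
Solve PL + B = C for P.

P = [[-4, -5], [1, -3]]

PL = C − B = [[14, -20], [5, -12]].
Since L sits to the right of P, P = (C − B)L⁻¹.
det L = -4, so L⁻¹ = [[-1, 0], [-1/2, 1/4]].
P = (C − B)L⁻¹ = [[-4, -5], [1, -3]].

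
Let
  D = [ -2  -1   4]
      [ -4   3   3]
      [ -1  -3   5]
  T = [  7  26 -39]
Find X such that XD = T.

D is on the right of X, so right-multiply by D⁻¹: X = TD⁻¹.
det D = -5, so D⁻¹ = [[-24/5, 7/5, 3], [-17/5, 6/5, 2], [-3, 1, 2]].
X = TD⁻¹ = [[7, 26, -39]] · [[-24/5, 7/5, 3], [-17/5, 6/5, 2], [-3, 1, 2]] = [[-5, 2, -5]].

X = [[-5, 2, -5]]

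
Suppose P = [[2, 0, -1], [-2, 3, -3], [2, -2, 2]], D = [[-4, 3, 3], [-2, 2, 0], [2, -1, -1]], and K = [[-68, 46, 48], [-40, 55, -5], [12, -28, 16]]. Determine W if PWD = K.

W = [[5, -3, -4], [2, 3, 5], [-3, -5, 1]]

Left-multiply by P⁻¹ and right-multiply by D⁻¹: W = P⁻¹KD⁻¹.
det P = 2, so P⁻¹ = [[0, 1, 3/2], [-1, 3, 4], [-1, 2, 3]].
det D = -4; the adjugate gives D⁻¹ = [[1/2, 0, 3/2], [1/2, 1/2, 3/2], [1/2, -1/2, 1/2]].
P⁻¹K = [[-22, 13, 19], [-4, 7, 1], [24, -20, -10]].
W = (P⁻¹K)D⁻¹ = [[5, -3, -4], [2, 3, 5], [-3, -5, 1]].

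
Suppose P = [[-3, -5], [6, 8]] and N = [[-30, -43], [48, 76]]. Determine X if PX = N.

X = [[0, 6], [6, 5]]

Left-multiplying both sides by P⁻¹ gives X = P⁻¹N.
det P = 6, so P⁻¹ = [[4/3, 5/6], [-1, -1/2]].
X = P⁻¹N = [[4/3, 5/6], [-1, -1/2]] · [[-30, -43], [48, 76]] = [[0, 6], [6, 5]].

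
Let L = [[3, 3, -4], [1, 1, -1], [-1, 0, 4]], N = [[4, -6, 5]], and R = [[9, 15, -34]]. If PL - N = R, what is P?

P = [[4, -3, -4]]

PL = R + N = [[13, 9, -29]].
Since L sits to the right of P, P = (R + N)L⁻¹.
det L = -1, so L⁻¹ = [[-4, 12, -1], [3, -8, 1], [-1, 3, 0]].
P = (R + N)L⁻¹ = [[4, -3, -4]].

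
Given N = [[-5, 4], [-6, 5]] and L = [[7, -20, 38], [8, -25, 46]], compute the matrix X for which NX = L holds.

Left-multiplying both sides by N⁻¹ gives X = N⁻¹L.
det N = -1; the adjugate gives N⁻¹ = [[-5, 4], [-6, 5]].
X = N⁻¹L = [[-5, 4], [-6, 5]] · [[7, -20, 38], [8, -25, 46]] = [[-3, 0, -6], [-2, -5, 2]].

X = [[-3, 0, -6], [-2, -5, 2]]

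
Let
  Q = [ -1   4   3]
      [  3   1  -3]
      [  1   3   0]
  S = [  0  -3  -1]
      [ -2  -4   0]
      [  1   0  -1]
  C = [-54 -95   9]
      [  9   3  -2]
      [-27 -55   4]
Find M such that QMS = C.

M = [[3, -2, -4], [2, 3, -3], [0, 2, -2]]

Left-multiply by Q⁻¹ and right-multiply by S⁻¹: M = Q⁻¹CS⁻¹.
det Q = 3; the adjugate gives Q⁻¹ = [[3, 3, -5], [-1, -1, 2], [8/3, 7/3, -13/3]].
det S = 2; the adjugate gives S⁻¹ = [[2, -3/2, -2], [-1, 1/2, 1], [2, -3/2, -3]].
Q⁻¹C = [[0, -1, 1], [-9, -18, 1], [-6, -8, 2]].
M = (Q⁻¹C)S⁻¹ = [[3, -2, -4], [2, 3, -3], [0, 2, -2]].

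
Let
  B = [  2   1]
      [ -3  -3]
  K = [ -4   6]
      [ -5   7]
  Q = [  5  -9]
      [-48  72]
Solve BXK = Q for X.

X = [[-1, 3], [-3, -3]]

Isolating X: multiply by B⁻¹ from the left and K⁻¹ from the right, so X = B⁻¹QK⁻¹.
det B = -3; the adjugate gives B⁻¹ = [[1, 1/3], [-1, -2/3]].
K has determinant 2; K⁻¹ = [[7/2, -3], [5/2, -2]].
B⁻¹Q = [[-11, 15], [27, -39]].
X = (B⁻¹Q)K⁻¹ = [[-1, 3], [-3, -3]].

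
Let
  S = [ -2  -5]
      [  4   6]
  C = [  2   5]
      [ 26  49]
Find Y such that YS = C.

Y = [[-1, 0], [-5, 4]]

S is on the right of Y, so right-multiply by S⁻¹: Y = CS⁻¹.
det S = 8, so S⁻¹ = [[3/4, 5/8], [-1/2, -1/4]].
Y = CS⁻¹ = [[2, 5], [26, 49]] · [[3/4, 5/8], [-1/2, -1/4]] = [[-1, 0], [-5, 4]].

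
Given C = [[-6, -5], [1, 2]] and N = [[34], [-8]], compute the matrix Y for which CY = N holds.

Y = [[-4], [-2]]

C is on the left of Y, so left-multiply by C⁻¹: Y = C⁻¹N.
det C = -7; the adjugate gives C⁻¹ = [[-2/7, -5/7], [1/7, 6/7]].
Y = C⁻¹N = [[-2/7, -5/7], [1/7, 6/7]] · [[34], [-8]] = [[-4], [-2]].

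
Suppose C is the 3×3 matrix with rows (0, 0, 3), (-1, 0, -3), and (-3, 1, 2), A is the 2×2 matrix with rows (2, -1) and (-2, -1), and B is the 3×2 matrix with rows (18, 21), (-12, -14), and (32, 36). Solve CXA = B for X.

X = [[2, 5], [0, -1], [-2, -5]]

X = C⁻¹BA⁻¹ (apply C⁻¹ on the left and A⁻¹ on the right).
C has determinant -3; C⁻¹ = [[-1, -1, 0], [-11/3, -3, 1], [1/3, 0, 0]].
det A = -4, so A⁻¹ = [[1/4, -1/4], [-1/2, -1/2]].
C⁻¹B = [[-6, -7], [2, 1], [6, 7]].
X = (C⁻¹B)A⁻¹ = [[2, 5], [0, -1], [-2, -5]].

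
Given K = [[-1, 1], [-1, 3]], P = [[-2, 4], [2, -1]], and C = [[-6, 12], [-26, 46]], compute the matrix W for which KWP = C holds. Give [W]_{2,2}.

Left-multiply by K⁻¹ and right-multiply by P⁻¹: W = K⁻¹CP⁻¹.
det K = -2, so K⁻¹ = [[-3/2, 1/2], [-1/2, 1/2]].
det P = -6, so P⁻¹ = [[1/6, 2/3], [1/3, 1/3]].
K⁻¹C = [[-4, 5], [-10, 17]].
W = (K⁻¹C)P⁻¹ = [[1, -1], [4, -1]].

-1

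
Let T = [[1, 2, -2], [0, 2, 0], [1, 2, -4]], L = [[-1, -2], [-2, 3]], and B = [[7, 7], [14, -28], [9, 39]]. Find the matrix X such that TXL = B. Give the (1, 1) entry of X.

X = T⁻¹BL⁻¹ (apply T⁻¹ on the left and L⁻¹ on the right).
det T = -4; the adjugate gives T⁻¹ = [[2, -1, -1], [0, 1/2, 0], [1/2, 0, -1/2]].
det L = -7; the adjugate gives L⁻¹ = [[-3/7, -2/7], [-2/7, 1/7]].
T⁻¹B = [[-9, 3], [7, -14], [-1, -16]].
X = (T⁻¹B)L⁻¹ = [[3, 3], [1, -4], [5, -2]].

3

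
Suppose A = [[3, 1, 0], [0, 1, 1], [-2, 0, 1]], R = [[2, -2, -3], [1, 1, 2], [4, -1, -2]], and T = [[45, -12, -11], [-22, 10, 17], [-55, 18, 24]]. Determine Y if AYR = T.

Y = [[4, 4, 0], [1, 3, 1], [-4, -3, -5]]

Left-multiply by A⁻¹ and right-multiply by R⁻¹: Y = A⁻¹TR⁻¹.
det A = 1; the adjugate gives A⁻¹ = [[1, -1, 1], [-2, 3, -3], [2, -2, 3]].
det R = -5; the adjugate gives R⁻¹ = [[0, 1/5, 1/5], [-2, -8/5, 7/5], [1, 6/5, -4/5]].
A⁻¹T = [[12, -4, -4], [9, 0, 1], [-31, 10, 16]].
Y = (A⁻¹T)R⁻¹ = [[4, 4, 0], [1, 3, 1], [-4, -3, -5]].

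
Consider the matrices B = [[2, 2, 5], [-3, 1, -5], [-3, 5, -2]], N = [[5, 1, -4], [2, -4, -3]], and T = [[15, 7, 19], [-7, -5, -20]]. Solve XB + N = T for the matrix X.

XB = T − N = [[10, 6, 23], [-9, -1, -17]].
B is on the right of X, so right-multiply by B⁻¹: X = (T − N)B⁻¹.
det B = 4; the adjugate gives B⁻¹ = [[23/4, 29/4, -15/4], [9/4, 11/4, -5/4], [-3, -4, 2]].
X = (T − N)B⁻¹ = [[2, -3, 1], [-3, 0, 1]].

X = [[2, -3, 1], [-3, 0, 1]]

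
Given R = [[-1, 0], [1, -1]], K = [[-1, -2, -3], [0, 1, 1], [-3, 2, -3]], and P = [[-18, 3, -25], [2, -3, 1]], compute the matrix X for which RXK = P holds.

X = R⁻¹PK⁻¹ (apply R⁻¹ on the left and K⁻¹ on the right).
det R = 1, so R⁻¹ = [[-1, 0], [-1, -1]].
det K = 2, so K⁻¹ = [[-5/2, -6, 1/2], [-3/2, -3, 1/2], [3/2, 4, -1/2]].
R⁻¹P = [[18, -3, 25], [16, 0, 24]].
X = (R⁻¹P)K⁻¹ = [[-3, 1, -5], [-4, 0, -4]].

X = [[-3, 1, -5], [-4, 0, -4]]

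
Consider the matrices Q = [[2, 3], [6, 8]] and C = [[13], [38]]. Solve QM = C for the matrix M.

M = [[5], [1]]

Since Q multiplies M on the left, M = Q⁻¹C.
det Q = -2, so Q⁻¹ = [[-4, 3/2], [3, -1]].
M = Q⁻¹C = [[-4, 3/2], [3, -1]] · [[13], [38]] = [[5], [1]].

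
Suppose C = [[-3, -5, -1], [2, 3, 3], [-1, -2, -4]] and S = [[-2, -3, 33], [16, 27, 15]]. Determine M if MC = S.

C is on the right of M, so right-multiply by C⁻¹: M = SC⁻¹.
det C = -6, so C⁻¹ = [[1, 3, 2], [-5/6, -11/6, -7/6], [1/6, 1/6, -1/6]].
M = SC⁻¹ = [[-2, -3, 33], [16, 27, 15]] · [[1, 3, 2], [-5/6, -11/6, -7/6], [1/6, 1/6, -1/6]] = [[6, 5, -6], [-4, 1, -2]].

M = [[6, 5, -6], [-4, 1, -2]]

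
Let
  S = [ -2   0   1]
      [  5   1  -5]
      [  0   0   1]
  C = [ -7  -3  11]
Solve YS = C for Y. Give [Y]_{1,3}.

Right-multiplying both sides by S⁻¹ gives Y = CS⁻¹.
S has determinant -2; S⁻¹ = [[-1/2, 0, 1/2], [5/2, 1, 5/2], [0, 0, 1]].
Y = CS⁻¹ = [[-7, -3, 11]] · [[-1/2, 0, 1/2], [5/2, 1, 5/2], [0, 0, 1]] = [[-4, -3, 0]].

0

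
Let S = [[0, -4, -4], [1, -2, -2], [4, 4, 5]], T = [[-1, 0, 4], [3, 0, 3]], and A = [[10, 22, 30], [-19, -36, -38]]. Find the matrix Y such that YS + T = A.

Y = [[1, -5, 4], [5, -2, -5]]

YS = A − T = [[11, 22, 26], [-22, -36, -41]].
Since S sits to the right of Y, Y = (A − T)S⁻¹.
S has determinant 4; S⁻¹ = [[-1/2, 1, 0], [-13/4, 4, -1], [3, -4, 1]].
Y = (A − T)S⁻¹ = [[1, -5, 4], [5, -2, -5]].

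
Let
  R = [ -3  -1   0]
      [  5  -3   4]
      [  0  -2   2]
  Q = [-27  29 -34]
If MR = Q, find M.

M = [[-1, -6, -5]]

R is on the right of M, so right-multiply by R⁻¹: M = QR⁻¹.
R has determinant 4; R⁻¹ = [[1/2, 1/2, -1], [-5/2, -3/2, 3], [-5/2, -3/2, 7/2]].
M = QR⁻¹ = [[-27, 29, -34]] · [[1/2, 1/2, -1], [-5/2, -3/2, 3], [-5/2, -3/2, 7/2]] = [[-1, -6, -5]].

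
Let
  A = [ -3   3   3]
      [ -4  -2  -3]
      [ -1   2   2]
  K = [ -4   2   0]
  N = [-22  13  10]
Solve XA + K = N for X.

XA = N − K = [[-18, 11, 10]].
Right-multiplying both sides by A⁻¹ gives X = (N − K)A⁻¹.
det A = -3, so A⁻¹ = [[-2/3, 0, 1], [-11/3, 1, 7], [10/3, -1, -6]].
X = (N − K)A⁻¹ = [[5, 1, -1]].

X = [[5, 1, -1]]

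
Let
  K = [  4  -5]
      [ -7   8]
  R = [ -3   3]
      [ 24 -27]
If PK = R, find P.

P = [[1, 1], [-1, -4]]

Right-multiplying both sides by K⁻¹ gives P = RK⁻¹.
det K = -3, so K⁻¹ = [[-8/3, -5/3], [-7/3, -4/3]].
P = RK⁻¹ = [[-3, 3], [24, -27]] · [[-8/3, -5/3], [-7/3, -4/3]] = [[1, 1], [-1, -4]].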